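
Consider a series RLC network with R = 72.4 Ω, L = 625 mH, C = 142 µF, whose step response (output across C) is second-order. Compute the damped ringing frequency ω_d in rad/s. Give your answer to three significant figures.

For a series RLC circuit (capacitor voltage as output), ω_n = 1/√(LC) = 1/√(625 mH · 142 µF) = 106 rad/s.
ζ = (R/2)·√(C/L) = (72.4/2)·√(142 µF/625 mH) = 0.546.
The damped frequency ω_d = ω_n√(1−ζ²) = 89.0 rad/s.

ω_d ≈ 89.0 rad/s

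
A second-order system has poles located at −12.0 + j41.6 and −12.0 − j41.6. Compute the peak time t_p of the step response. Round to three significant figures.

t_p = π/ω_d with ω_d = 41.6 (the imaginary part), so t_p = 0.0755 s.

t_p ≈ 0.0755 s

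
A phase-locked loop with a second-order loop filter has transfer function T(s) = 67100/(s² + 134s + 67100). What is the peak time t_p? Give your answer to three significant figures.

t_p ≈ 0.0126 s

Matching coefficients with s² + 2ζω_n s + ω_n² gives ω_n² = 67100 ⇒ ω_n = 259 rad/s, and ζ = 134/(2ω_n) = 0.259.
ω_d = 259·√(1 − 0.259²) = 250 rad/s. Then t_p = π/ω_d = 0.0126 s.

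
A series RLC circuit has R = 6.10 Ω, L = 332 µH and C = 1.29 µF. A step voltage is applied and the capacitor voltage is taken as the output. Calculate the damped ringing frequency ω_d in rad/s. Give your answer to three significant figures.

ω_d ≈ 47400 rad/s

For a series RLC circuit (capacitor voltage as output), ω_n = 1/√(LC) = 1/√(332 µH · 1.29 µF) = 48300 rad/s.
ζ = (R/2)·√(C/L) = (6.10/2)·√(1.29 µF/332 µH) = 0.190.
The damped frequency ω_d = ω_n√(1−ζ²) = 47400 rad/s.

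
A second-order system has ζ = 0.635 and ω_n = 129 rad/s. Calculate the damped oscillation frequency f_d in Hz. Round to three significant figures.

ω_d = ω_n√(1−ζ²) = 129·√0.597 = 99.7 rad/s.
f_d = ω_d/(2π) = 15.9 Hz.

f_d ≈ 15.9 Hz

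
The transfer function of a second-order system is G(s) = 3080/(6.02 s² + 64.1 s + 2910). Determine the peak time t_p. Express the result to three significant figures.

t_p ≈ 0.147 s

Dividing through by 6.02: denominator becomes s² + 10.65 s + 483.4.
So ω_n = √483.4 = 22.0 rad/s and ζ = 10.65/(2·22.0) = 0.242.
ω_d = 22.0·√(1 − 0.242²) = 21.3 rad/s. t_p = π/ω_d = 0.147 s.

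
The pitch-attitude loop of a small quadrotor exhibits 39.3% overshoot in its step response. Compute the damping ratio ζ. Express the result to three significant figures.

Inverting the overshoot relation: ζ = |ln 0.393|/√(π² + ln²0.393) = 0.285.

ζ ≈ 0.285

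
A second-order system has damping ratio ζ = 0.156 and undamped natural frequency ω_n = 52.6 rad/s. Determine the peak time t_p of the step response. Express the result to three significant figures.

The damped frequency is ω_d = ω_n√(1−ζ²) = 52.6·√(1−0.0243) = 52.0 rad/s.
Peak time t_p = π/ω_d = π/52.0 = 0.0605 s.

t_p ≈ 0.0605 s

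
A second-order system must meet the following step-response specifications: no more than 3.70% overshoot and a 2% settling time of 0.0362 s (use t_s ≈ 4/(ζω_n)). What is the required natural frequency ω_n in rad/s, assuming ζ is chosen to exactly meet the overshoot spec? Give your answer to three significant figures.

ω_n ≈ 153 rad/s

Inverting the overshoot relation: ζ = |ln 0.0370|/√(π² + ln²0.0370) = 0.724.
Then ω_n = 4/(ζ t_s) = 4/(0.724 × 0.0362) = 153 rad/s.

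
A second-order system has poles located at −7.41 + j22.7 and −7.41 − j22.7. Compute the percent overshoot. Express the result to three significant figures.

%OS ≈ 35.9%

With σ = 7.41, ω_d = 22.7: ω_n = √(σ²+ω_d²) = 23.9 rad/s, ζ = σ/ω_n = 0.310.
Overshoot: exp(−π·0.310/√(1−0.310²)) = 0.359, i.e. 35.9%.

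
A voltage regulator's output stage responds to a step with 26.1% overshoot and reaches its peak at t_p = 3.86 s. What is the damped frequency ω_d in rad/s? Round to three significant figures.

ω_d ≈ 0.814 rad/s

t_p = π/ω_d, so ω_d = π/3.86 = 0.814 rad/s.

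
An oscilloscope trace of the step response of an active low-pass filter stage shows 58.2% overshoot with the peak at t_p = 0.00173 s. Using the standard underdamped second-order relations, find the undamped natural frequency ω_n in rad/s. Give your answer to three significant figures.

From the overshoot, ζ = −ln(OS)/√(π²+ln²(OS)) = 0.170.
t_p = π/ω_d ⇒ ω_d = 1820 rad/s; then ω_n = ω_d/√(1−ζ²) = 1840 rad/s.

ω_n ≈ 1840 rad/s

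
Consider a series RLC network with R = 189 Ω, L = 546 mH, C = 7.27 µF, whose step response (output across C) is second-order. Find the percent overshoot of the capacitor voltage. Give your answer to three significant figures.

For a series RLC circuit (capacitor voltage as output), ω_n = 1/√(LC) = 1/√(546 mH · 7.27 µF) = 502 rad/s.
ζ = (R/2)·√(C/L) = (189/2)·√(7.27 µF/546 mH) = 0.345.
Overshoot: exp(−π·0.345/√(1−0.345²)) = 0.315, i.e. 31.5%.

%OS ≈ 31.5%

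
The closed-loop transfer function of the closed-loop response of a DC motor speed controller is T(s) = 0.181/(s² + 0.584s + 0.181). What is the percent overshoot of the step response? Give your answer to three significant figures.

ω_n = √0.181 = 0.425 rad/s; ζ = 0.584/(2·0.425) = 0.686.
%OS = 100 e^{−πζ/√(1−ζ²)} with ζ = 0.686 gives 5.16%.

%OS ≈ 5.16%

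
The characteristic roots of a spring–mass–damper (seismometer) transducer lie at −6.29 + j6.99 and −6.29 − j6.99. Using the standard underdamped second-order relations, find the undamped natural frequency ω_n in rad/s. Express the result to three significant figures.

With σ = 6.29, ω_d = 6.99: ω_n = √(σ²+ω_d²) = 9.40 rad/s, ζ = σ/ω_n = 0.669.

ω_n ≈ 9.40 rad/s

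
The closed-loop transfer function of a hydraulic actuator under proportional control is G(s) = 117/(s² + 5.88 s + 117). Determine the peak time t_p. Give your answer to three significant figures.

Comparing the denominator to s² + 2ζω_n s + ω_n²: ω_n = √117 = 10.8 rad/s, and 2ζω_n = 5.88 so ζ = 5.88/(2·10.8) = 0.272.
ω_d = ω_n√(1−ζ²) = 10.4 rad/s. Then t_p = π/ω_d = 0.302 s.

t_p ≈ 0.302 s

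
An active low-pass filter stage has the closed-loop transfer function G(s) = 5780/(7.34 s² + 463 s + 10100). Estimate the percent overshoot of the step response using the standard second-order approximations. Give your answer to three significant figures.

%OS ≈ 0.626%

Dividing through by 7.34: denominator becomes s² + 63.08 s + 1376.
So ω_n = √1376 = 37.1 rad/s and ζ = 63.08/(2·37.1) = 0.850.
%OS = 100·exp(−πζ/√(1−ζ²)) = 0.626%.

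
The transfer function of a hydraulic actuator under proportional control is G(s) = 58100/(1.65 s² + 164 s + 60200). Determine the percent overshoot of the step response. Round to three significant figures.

%OS ≈ 42.9%

Dividing through by 1.65: denominator becomes s² + 99.39 s + 36480.
So ω_n = √36480 = 191 rad/s and ζ = 99.39/(2·191) = 0.260.
Overshoot: exp(−π·0.260/√(1−0.260²)) = 0.429, i.e. 42.9%.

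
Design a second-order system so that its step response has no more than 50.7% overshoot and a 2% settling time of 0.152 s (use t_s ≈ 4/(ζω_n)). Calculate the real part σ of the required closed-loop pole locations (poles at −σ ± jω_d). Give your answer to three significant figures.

The settling-time spec alone fixes σ = ζω_n = 4/t_s = 4/0.152 = 26.3.
(Overshoot then fixes ζ = 0.211 and hence ω_d = σ·√(1−ζ²)/ζ = 122 rad/s.)

σ ≈ 26.3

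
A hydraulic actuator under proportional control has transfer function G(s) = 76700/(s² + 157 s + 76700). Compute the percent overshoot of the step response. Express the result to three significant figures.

%OS ≈ 39.5%

Matching coefficients with s² + 2ζω_n s + ω_n² gives ω_n² = 76700 ⇒ ω_n = 277 rad/s, and ζ = 157/(2ω_n) = 0.283.
%OS = 100 e^{−πζ/√(1−ζ²)} with ζ = 0.283 gives 39.5%.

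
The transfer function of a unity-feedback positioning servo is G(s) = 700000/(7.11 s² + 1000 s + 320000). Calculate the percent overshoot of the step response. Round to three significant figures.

Dividing through by 7.11: denominator becomes s² + 140.6 s + 45010.
So ω_n = √45010 = 212 rad/s and ζ = 140.6/(2·212) = 0.331.
Overshoot: exp(−π·0.331/√(1−0.331²)) = 0.332, i.e. 33.2%.

%OS ≈ 33.2%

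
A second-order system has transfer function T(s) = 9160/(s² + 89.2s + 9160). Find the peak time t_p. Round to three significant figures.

t_p ≈ 0.0371 s

Matching coefficients with s² + 2ζω_n s + ω_n² gives ω_n² = 9160 ⇒ ω_n = 95.7 rad/s, and ζ = 89.2/(2ω_n) = 0.466.
ω_d = 95.7·√(1 − 0.466²) = 84.7 rad/s. Then t_p = π/ω_d = 0.0371 s.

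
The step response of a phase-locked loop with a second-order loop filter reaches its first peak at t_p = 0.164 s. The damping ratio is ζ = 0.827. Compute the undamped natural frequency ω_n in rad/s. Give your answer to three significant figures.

ω_n ≈ 34.1 rad/s

Peak time t_p = π/ω_d, so ω_d = π/t_p = π/0.164 = 19.2 rad/s.
ω_n = ω_d/√(1−ζ²) = 19.2/√0.316 = 34.1 rad/s.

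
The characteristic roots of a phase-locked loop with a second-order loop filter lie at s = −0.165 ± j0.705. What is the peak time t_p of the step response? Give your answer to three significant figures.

t_p = π/ω_d with ω_d = 0.705 (the imaginary part), so t_p = 4.46 s.

t_p ≈ 4.46 s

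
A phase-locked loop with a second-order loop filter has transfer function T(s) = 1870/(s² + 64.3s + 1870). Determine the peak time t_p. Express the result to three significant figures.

t_p ≈ 0.109 s

Matching coefficients with s² + 2ζω_n s + ω_n² gives ω_n² = 1870 ⇒ ω_n = 43.2 rad/s, and ζ = 64.3/(2ω_n) = 0.743.
The damped frequency ω_d = ω_n√(1−ζ²) = 28.9 rad/s. Then t_p = π/ω_d = 0.109 s.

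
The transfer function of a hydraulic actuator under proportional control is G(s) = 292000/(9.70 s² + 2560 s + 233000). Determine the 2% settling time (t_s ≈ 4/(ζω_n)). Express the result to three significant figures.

Dividing through by 9.70: denominator becomes s² + 263.9 s + 24020.
So ω_n = √24020 = 155 rad/s and ζ = 263.9/(2·155) = 0.851.
t_s ≈ 4/(ζω_n) = 0.0303 s.

t_s ≈ 0.0303 s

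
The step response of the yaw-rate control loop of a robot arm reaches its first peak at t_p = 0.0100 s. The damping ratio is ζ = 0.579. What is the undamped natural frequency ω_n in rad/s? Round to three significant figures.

Peak time t_p = π/ω_d, so ω_d = π/t_p = π/0.0100 = 314 rad/s.
ω_n = ω_d/√(1−ζ²) = 314/√0.665 = 385 rad/s.

ω_n ≈ 385 rad/s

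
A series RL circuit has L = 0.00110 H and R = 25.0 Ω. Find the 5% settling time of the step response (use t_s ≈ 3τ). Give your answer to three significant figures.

τ = L/R = 0.00110/25.0 = 0.0000440 s.
t_s ≈ 3τ = 0.000132 s.

t_s ≈ 0.000132 s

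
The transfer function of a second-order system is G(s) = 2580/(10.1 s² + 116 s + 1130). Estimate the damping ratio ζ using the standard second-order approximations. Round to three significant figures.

Dividing through by 10.1: denominator becomes s² + 11.49 s + 111.9.
So ω_n = √111.9 = 10.6 rad/s and ζ = 11.49/(2·10.6) = 0.543.

ζ ≈ 0.543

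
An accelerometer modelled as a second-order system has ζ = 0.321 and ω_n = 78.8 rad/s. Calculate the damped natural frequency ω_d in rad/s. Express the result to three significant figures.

ω_d = ω_n√(1−ζ²) = 78.8·√0.897 = 74.6 rad/s.

ω_d ≈ 74.6 rad/s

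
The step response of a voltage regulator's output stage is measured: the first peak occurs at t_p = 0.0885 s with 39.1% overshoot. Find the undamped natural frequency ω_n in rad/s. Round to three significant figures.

The overshoot fixes ζ = −ln(OS)/√(π²+ln²(OS)) = 0.286.
t_p = π/ω_d ⇒ ω_d = 35.5 rad/s; then ω_n = ω_d/√(1−ζ²) = 37.1 rad/s.

ω_n ≈ 37.1 rad/s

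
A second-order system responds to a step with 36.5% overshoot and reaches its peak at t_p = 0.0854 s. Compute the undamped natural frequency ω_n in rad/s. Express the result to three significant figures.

The overshoot fixes ζ = −ln(OS)/√(π²+ln²(OS)) = 0.305.
From t_p = π/ω_d, ω_d = π/0.0854 = 36.8 rad/s, so ω_n = ω_d/√(1−ζ²) = 38.6 rad/s.

ω_n ≈ 38.6 rad/s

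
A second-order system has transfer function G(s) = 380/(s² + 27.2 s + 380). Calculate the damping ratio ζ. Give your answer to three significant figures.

ω_n = √380 = 19.5 rad/s; ζ = 27.2/(2·19.5) = 0.698.

ζ ≈ 0.698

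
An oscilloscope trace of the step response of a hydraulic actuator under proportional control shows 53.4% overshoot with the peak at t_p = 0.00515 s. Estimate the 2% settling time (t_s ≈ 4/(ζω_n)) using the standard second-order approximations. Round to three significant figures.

From the overshoot, ζ = −ln(OS)/√(π²+ln²(OS)) = 0.196.
t_p = π/ω_d ⇒ ω_d = 610 rad/s; then ω_n = ω_d/√(1−ζ²) = 622 rad/s.
t_s ≈ 4/(ζω_n) = 4/(0.196·622) = 0.0328 s.

t_s ≈ 0.0328 s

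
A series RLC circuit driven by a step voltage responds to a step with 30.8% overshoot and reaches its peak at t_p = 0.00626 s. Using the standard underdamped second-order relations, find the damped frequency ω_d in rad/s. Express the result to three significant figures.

ω_d ≈ 502 rad/s

t_p = π/ω_d, so ω_d = π/0.00626 = 502 rad/s.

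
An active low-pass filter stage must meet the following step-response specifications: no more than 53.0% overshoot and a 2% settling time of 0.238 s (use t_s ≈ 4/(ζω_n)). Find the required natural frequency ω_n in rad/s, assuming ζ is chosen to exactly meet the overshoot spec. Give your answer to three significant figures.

ω_n ≈ 84.8 rad/s

Inverting the overshoot relation: ζ = |ln 0.530|/√(π² + ln²0.530) = 0.198.
From t_s ≈ 4/(ζω_n): ω_n = 4/(ζ·t_s) = 4/(0.198·0.238) = 84.8 rad/s.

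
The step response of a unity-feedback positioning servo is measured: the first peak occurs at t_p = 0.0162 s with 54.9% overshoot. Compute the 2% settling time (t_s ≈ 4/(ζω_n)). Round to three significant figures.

t_s ≈ 0.108 s

The overshoot fixes ζ = −ln(OS)/√(π²+ln²(OS)) = 0.187.
From t_p = π/ω_d, ω_d = π/0.0162 = 194 rad/s, so ω_n = ω_d/√(1−ζ²) = 197 rad/s.
t_s ≈ 4/(ζω_n) = 4/(0.187·197) = 0.108 s.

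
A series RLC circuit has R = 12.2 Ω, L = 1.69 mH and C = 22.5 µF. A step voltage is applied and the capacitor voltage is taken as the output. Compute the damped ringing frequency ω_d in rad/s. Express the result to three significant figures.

For a series RLC circuit (capacitor voltage as output), ω_n = 1/√(LC) = 1/√(1.69 mH · 22.5 µF) = 5130 rad/s.
ζ = (R/2)·√(C/L) = (12.2/2)·√(22.5 µF/1.69 mH) = 0.704.
ω_d = 5130·√(1 − 0.704²) = 3640 rad/s.

ω_d ≈ 3640 rad/s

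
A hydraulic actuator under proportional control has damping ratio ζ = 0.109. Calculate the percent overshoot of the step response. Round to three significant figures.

%OS ≈ 70.9%

For an underdamped second-order system, %OS = 100·exp(−πζ/√(1−ζ²)).
πζ/√(1−ζ²) = π·0.109/√(1−0.0119) = 0.3445, so %OS = 100·e^(−0.3445) = 70.9%.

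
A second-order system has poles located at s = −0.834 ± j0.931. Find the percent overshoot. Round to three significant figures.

%OS ≈ 5.99%

|pole| = ω_n = √(0.834² + 0.931²) = 1.25 rad/s; ζ = cos θ = σ/ω_n = 0.667.
%OS = 100 e^{−πζ/√(1−ζ²)} with ζ = 0.667 gives 5.99%.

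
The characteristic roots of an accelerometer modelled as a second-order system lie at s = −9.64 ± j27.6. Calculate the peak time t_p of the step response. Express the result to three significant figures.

t_p ≈ 0.114 s

t_p = π/ω_d with ω_d = 27.6 (the imaginary part), so t_p = 0.114 s.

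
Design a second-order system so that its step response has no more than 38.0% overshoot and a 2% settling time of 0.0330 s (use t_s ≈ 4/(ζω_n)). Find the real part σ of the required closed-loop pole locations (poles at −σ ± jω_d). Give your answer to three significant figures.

The settling-time spec alone fixes σ = ζω_n = 4/t_s = 4/0.0330 = 121.
(Overshoot then fixes ζ = 0.294 and hence ω_d = σ·√(1−ζ²)/ζ = 394 rad/s.)

σ ≈ 121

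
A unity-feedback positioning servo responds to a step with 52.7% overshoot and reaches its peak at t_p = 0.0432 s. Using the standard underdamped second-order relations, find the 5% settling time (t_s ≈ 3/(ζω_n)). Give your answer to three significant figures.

ζ from %OS: ζ = |ln 0.527|/√(π²+ln²0.527) = 0.200.
From t_p = π/ω_d, ω_d = π/0.0432 = 72.7 rad/s, so ω_n = ω_d/√(1−ζ²) = 74.2 rad/s.
t_s ≈ 3/(ζω_n) = 3/(0.200·74.2) = 0.202 s.

t_s ≈ 0.202 s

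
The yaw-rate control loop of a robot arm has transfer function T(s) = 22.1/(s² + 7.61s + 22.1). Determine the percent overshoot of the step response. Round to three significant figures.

Matching coefficients with s² + 2ζω_n s + ω_n² gives ω_n² = 22.1 ⇒ ω_n = 4.70 rad/s, and ζ = 7.61/(2ω_n) = 0.809.
Overshoot: exp(−π·0.809/√(1−0.809²)) = 0.0132, i.e. 1.32%.

%OS ≈ 1.32%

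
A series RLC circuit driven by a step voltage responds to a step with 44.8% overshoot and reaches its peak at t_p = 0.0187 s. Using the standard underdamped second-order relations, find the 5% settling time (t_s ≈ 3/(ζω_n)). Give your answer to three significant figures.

The overshoot fixes ζ = −ln(OS)/√(π²+ln²(OS)) = 0.248.
From t_p = π/ω_d, ω_d = π/0.0187 = 168 rad/s, so ω_n = ω_d/√(1−ζ²) = 173 rad/s.
t_s ≈ 3/(ζω_n) = 3/(0.248·173) = 0.0699 s.

t_s ≈ 0.0699 s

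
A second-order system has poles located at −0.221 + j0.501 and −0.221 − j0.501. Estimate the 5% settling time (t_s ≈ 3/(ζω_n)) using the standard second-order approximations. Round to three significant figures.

For poles at −σ ± jω_d, ζω_n = σ = 0.221, so t_s ≈ 3/σ = 13.6 s.

t_s ≈ 13.6 s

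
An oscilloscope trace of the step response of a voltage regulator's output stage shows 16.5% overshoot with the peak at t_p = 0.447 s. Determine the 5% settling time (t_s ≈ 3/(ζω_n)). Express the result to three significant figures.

The overshoot fixes ζ = −ln(OS)/√(π²+ln²(OS)) = 0.498.
From t_p = π/ω_d, ω_d = π/0.447 = 7.03 rad/s, so ω_n = ω_d/√(1−ζ²) = 8.10 rad/s.
t_s ≈ 3/(ζω_n) = 3/(0.498·8.10) = 0.744 s.

t_s ≈ 0.744 s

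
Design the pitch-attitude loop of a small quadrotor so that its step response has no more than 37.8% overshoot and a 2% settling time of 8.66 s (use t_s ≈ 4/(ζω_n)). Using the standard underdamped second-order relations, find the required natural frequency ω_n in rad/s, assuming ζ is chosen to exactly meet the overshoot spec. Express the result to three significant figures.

ω_n ≈ 1.56 rad/s

ζ = −ln(OS)/√(π² + (ln OS)²). With OS = 0.378, ln OS = −0.9729 and ζ = 0.9729/3.289 = 0.296.
From t_s ≈ 4/(ζω_n): ω_n = 4/(ζ·t_s) = 4/(0.296·8.66) = 1.56 rad/s.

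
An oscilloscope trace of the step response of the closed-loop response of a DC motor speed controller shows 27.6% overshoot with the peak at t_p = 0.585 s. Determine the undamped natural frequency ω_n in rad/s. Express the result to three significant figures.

From the overshoot, ζ = −ln(OS)/√(π²+ln²(OS)) = 0.379.
From t_p = π/ω_d, ω_d = π/0.585 = 5.37 rad/s, so ω_n = ω_d/√(1−ζ²) = 5.80 rad/s.

ω_n ≈ 5.80 rad/s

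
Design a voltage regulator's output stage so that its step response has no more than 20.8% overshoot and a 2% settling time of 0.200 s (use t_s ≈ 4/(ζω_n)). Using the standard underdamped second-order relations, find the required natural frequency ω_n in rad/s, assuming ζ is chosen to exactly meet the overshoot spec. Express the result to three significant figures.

Inverting the overshoot relation: ζ = |ln 0.208|/√(π² + ln²0.208) = 0.447.
From t_s ≈ 4/(ζω_n): ω_n = 4/(ζ·t_s) = 4/(0.447·0.200) = 44.7 rad/s.

ω_n ≈ 44.7 rad/s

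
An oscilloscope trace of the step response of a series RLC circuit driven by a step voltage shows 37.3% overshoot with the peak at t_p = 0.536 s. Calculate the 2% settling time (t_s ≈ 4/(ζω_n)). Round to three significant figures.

From the overshoot, ζ = −ln(OS)/√(π²+ln²(OS)) = 0.300.
t_p = π/ω_d ⇒ ω_d = 5.86 rad/s; then ω_n = ω_d/√(1−ζ²) = 6.14 rad/s.
t_s ≈ 4/(ζω_n) = 4/(0.300·6.14) = 2.17 s.

t_s ≈ 2.17 s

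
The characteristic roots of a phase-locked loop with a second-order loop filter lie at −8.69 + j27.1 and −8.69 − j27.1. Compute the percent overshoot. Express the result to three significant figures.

%OS ≈ 36.5%

The poles are at −σ ± jω_d with σ = 8.69 and ω_d = 27.1, so ω_n = √(σ²+ω_d²) = 28.5 rad/s and ζ = σ/ω_n = 0.305.
Overshoot: exp(−π·0.305/√(1−0.305²)) = 0.365, i.e. 36.5%.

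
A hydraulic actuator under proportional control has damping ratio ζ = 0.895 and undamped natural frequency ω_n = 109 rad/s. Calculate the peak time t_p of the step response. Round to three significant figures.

The damped frequency is ω_d = ω_n√(1−ζ²) = 109·√(1−0.801) = 48.6 rad/s.
Peak time t_p = π/ω_d = π/48.6 = 0.0646 s.

t_p ≈ 0.0646 s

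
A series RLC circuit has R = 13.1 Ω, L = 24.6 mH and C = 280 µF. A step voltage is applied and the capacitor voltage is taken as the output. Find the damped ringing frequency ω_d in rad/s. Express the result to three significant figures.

For a series RLC circuit (capacitor voltage as output), ω_n = 1/√(LC) = 1/√(24.6 mH · 280 µF) = 381 rad/s.
ζ = (R/2)·√(C/L) = (13.1/2)·√(280 µF/24.6 mH) = 0.699.
ω_d = 381·√(1 − 0.699²) = 273 rad/s.

ω_d ≈ 273 rad/s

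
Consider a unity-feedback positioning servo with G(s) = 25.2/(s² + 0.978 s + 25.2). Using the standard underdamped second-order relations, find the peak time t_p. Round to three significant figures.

t_p ≈ 0.629 s

Matching coefficients with s² + 2ζω_n s + ω_n² gives ω_n² = 25.2 ⇒ ω_n = 5.02 rad/s, and ζ = 0.978/(2ω_n) = 0.0974.
ω_d = 5.02·√(1 − 0.0974²) = 5.00 rad/s. Then t_p = π/ω_d = 0.629 s.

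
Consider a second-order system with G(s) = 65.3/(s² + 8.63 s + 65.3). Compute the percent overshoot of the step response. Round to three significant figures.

ω_n = √65.3 = 8.08 rad/s; ζ = 8.63/(2·8.08) = 0.534.
%OS = 100 e^{−πζ/√(1−ζ²)} with ζ = 0.534 gives 13.8%.

%OS ≈ 13.8%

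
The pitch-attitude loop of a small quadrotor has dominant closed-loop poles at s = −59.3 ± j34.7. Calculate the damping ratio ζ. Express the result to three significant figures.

ζ ≈ 0.863

The poles are at −σ ± jω_d with σ = 59.3 and ω_d = 34.7, so ω_n = √(σ²+ω_d²) = 68.7 rad/s and ζ = σ/ω_n = 0.863.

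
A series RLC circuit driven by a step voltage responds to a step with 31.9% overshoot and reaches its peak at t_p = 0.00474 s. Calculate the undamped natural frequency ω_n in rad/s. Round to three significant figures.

ω_n ≈ 705 rad/s

From the overshoot, ζ = −ln(OS)/√(π²+ln²(OS)) = 0.342.
t_p = π/ω_d ⇒ ω_d = 663 rad/s; then ω_n = ω_d/√(1−ζ²) = 705 rad/s.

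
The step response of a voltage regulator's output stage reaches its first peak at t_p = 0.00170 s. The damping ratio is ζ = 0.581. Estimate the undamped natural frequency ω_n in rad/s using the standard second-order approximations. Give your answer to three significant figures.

ω_n ≈ 2270 rad/s

Peak time t_p = π/ω_d, so ω_d = π/t_p = π/0.00170 = 1850 rad/s.
ω_n = ω_d/√(1−ζ²) = 1850/√0.662 = 2270 rad/s.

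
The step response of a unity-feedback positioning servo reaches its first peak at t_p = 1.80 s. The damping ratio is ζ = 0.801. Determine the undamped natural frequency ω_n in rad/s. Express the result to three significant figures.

Peak time t_p = π/ω_d, so ω_d = π/t_p = π/1.80 = 1.75 rad/s.
ω_n = ω_d/√(1−ζ²) = 1.75/√0.358 = 2.92 rad/s.

ω_n ≈ 2.92 rad/s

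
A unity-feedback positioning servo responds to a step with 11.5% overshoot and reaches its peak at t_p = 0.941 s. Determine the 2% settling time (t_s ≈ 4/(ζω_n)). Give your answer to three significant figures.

The overshoot fixes ζ = −ln(OS)/√(π²+ln²(OS)) = 0.567.
From t_p = π/ω_d, ω_d = π/0.941 = 3.34 rad/s, so ω_n = ω_d/√(1−ζ²) = 4.05 rad/s.
t_s ≈ 4/(ζω_n) = 4/(0.567·4.05) = 1.74 s.

t_s ≈ 1.74 s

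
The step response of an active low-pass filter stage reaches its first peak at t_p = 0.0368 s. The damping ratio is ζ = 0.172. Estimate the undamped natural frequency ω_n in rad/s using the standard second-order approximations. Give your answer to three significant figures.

Peak time t_p = π/ω_d, so ω_d = π/t_p = π/0.0368 = 85.4 rad/s.
ω_n = ω_d/√(1−ζ²) = 85.4/√0.970 = 86.7 rad/s.

ω_n ≈ 86.7 rad/s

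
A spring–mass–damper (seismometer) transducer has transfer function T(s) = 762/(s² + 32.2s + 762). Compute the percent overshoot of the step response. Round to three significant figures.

Matching coefficients with s² + 2ζω_n s + ω_n² gives ω_n² = 762 ⇒ ω_n = 27.6 rad/s, and ζ = 32.2/(2ω_n) = 0.583.
Overshoot: exp(−π·0.583/√(1−0.583²)) = 0.105, i.e. 10.5%.

%OS ≈ 10.5%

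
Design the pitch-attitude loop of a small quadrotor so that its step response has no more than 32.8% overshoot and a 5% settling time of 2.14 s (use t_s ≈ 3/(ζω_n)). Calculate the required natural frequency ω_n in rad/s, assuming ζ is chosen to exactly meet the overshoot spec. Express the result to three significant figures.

ω_n ≈ 4.19 rad/s

Inverting the overshoot relation: ζ = |ln 0.328|/√(π² + ln²0.328) = 0.334.
From t_s ≈ 3/(ζω_n): ω_n = 3/(ζ·t_s) = 3/(0.334·2.14) = 4.19 rad/s.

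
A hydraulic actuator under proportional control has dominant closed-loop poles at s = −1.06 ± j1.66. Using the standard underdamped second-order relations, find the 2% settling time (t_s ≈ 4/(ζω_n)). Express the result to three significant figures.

t_s ≈ 3.77 s

For poles at −σ ± jω_d, ζω_n = σ = 1.06, so t_s ≈ 4/σ = 3.77 s.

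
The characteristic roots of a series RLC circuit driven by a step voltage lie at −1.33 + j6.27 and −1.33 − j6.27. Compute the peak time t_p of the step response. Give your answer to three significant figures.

t_p = π/ω_d with ω_d = 6.27 (the imaginary part), so t_p = 0.501 s.

t_p ≈ 0.501 s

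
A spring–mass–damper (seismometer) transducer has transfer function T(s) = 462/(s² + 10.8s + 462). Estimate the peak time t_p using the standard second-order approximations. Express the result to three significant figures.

t_p ≈ 0.151 s

Comparing the denominator to s² + 2ζω_n s + ω_n²: ω_n = √462 = 21.5 rad/s, and 2ζω_n = 10.8 so ζ = 10.8/(2·21.5) = 0.251.
ω_d = 21.5·√(1 − 0.251²) = 20.8 rad/s. Then t_p = π/ω_d = 0.151 s.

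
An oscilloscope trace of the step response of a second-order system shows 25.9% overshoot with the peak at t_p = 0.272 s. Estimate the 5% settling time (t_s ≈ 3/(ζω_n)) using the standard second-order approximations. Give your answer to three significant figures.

t_s ≈ 0.604 s

From the overshoot, ζ = −ln(OS)/√(π²+ln²(OS)) = 0.395.
From t_p = π/ω_d, ω_d = π/0.272 = 11.5 rad/s, so ω_n = ω_d/√(1−ζ²) = 12.6 rad/s.
t_s ≈ 3/(ζω_n) = 3/(0.395·12.6) = 0.604 s.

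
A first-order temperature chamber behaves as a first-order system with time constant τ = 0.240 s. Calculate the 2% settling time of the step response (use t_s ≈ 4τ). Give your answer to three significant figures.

t_s ≈ 4τ = 0.960 s.

t_s ≈ 0.960 s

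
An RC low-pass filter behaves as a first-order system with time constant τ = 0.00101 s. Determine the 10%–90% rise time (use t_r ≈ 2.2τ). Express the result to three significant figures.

t_r ≈ 2.2τ = 0.00222 s.

t_r ≈ 0.00222 s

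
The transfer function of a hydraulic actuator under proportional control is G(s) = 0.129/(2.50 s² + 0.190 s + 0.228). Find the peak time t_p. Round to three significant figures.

Dividing through by 2.50: denominator becomes s² + 0.07600 s + 0.09120.
So ω_n = √0.09120 = 0.302 rad/s and ζ = 0.07600/(2·0.302) = 0.126.
ω_d = 0.302·√(1 − 0.126²) = 0.300 rad/s. t_p = π/ω_d = 10.5 s.

t_p ≈ 10.5 s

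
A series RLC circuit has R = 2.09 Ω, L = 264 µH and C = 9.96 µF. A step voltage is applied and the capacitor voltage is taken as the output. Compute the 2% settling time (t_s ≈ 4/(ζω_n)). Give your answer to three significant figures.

For a series RLC circuit (capacitor voltage as output), ω_n = 1/√(LC) = 1/√(264 µH · 9.96 µF) = 19500 rad/s.
ζ = (R/2)·√(C/L) = (2.09/2)·√(9.96 µF/264 µH) = 0.203.
t_s ≈ 4/(ζω_n) = 0.00101 s.

t_s ≈ 0.00101 s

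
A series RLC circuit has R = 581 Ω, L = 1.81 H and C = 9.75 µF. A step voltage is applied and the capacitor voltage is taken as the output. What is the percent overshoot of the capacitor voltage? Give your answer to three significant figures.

%OS ≈ 5.68%

For a series RLC circuit (capacitor voltage as output), ω_n = 1/√(LC) = 1/√(1.81 H · 9.75 µF) = 238 rad/s.
ζ = (R/2)·√(C/L) = (581/2)·√(9.75 µF/1.81 H) = 0.674.
%OS = 100·exp(−πζ/√(1−ζ²)) = 5.68%.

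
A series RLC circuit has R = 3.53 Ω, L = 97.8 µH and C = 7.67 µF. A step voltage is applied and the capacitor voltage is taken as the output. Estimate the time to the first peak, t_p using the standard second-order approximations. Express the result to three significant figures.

t_p ≈ 0.0000990 s

For a series RLC circuit (capacitor voltage as output), ω_n = 1/√(LC) = 1/√(97.8 µH · 7.67 µF) = 36500 rad/s.
ζ = (R/2)·√(C/L) = (3.53/2)·√(7.67 µF/97.8 µH) = 0.494.
ω_d = ω_n√(1−ζ²) = 31700 rad/s. t_p = π/ω_d = 0.0000990 s.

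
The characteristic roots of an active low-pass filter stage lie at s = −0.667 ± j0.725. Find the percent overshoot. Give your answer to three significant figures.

The poles are at −σ ± jω_d with σ = 0.667 and ω_d = 0.725, so ω_n = √(σ²+ω_d²) = 0.985 rad/s and ζ = σ/ω_n = 0.677.
%OS = 100 e^{−πζ/√(1−ζ²)} with ζ = 0.677 gives 5.56%.

%OS ≈ 5.56%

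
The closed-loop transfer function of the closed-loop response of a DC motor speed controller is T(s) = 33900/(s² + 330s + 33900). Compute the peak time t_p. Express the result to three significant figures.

Matching coefficients with s² + 2ζω_n s + ω_n² gives ω_n² = 33900 ⇒ ω_n = 184 rad/s, and ζ = 330/(2ω_n) = 0.896.
The damped frequency ω_d = ω_n√(1−ζ²) = 81.7 rad/s. Then t_p = π/ω_d = 0.0385 s.

t_p ≈ 0.0385 s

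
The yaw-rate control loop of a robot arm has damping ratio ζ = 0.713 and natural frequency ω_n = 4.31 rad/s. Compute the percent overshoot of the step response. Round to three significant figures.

For an underdamped second-order system, %OS = 100·exp(−πζ/√(1−ζ²)).
πζ/√(1−ζ²) = π·0.713/√(1−0.508) = 3.195, so %OS = 100·e^(−3.195) = 4.10%.

%OS ≈ 4.10%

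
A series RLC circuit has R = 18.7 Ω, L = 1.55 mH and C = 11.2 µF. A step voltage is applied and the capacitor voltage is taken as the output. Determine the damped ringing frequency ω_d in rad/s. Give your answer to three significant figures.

ω_d ≈ 4610 rad/s

For a series RLC circuit (capacitor voltage as output), ω_n = 1/√(LC) = 1/√(1.55 mH · 11.2 µF) = 7590 rad/s.
ζ = (R/2)·√(C/L) = (18.7/2)·√(11.2 µF/1.55 mH) = 0.795.
ω_d = ω_n√(1−ζ²) = 4610 rad/s.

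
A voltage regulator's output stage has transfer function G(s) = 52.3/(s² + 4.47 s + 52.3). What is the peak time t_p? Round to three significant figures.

t_p ≈ 0.457 s

ω_n = √52.3 = 7.23 rad/s; ζ = 4.47/(2·7.23) = 0.309.
ω_d = ω_n√(1−ζ²) = 6.88 rad/s. Then t_p = π/ω_d = 0.457 s.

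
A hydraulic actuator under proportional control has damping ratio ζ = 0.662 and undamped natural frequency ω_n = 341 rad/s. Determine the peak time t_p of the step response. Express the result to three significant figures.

t_p ≈ 0.0123 s

The damped frequency is ω_d = ω_n√(1−ζ²) = 341·√(1−0.438) = 256 rad/s.
Peak time t_p = π/ω_d = π/256 = 0.0123 s.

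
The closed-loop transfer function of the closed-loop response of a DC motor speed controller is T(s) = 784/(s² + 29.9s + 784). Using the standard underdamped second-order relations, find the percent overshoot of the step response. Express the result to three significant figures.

%OS ≈ 13.8%

Matching coefficients with s² + 2ζω_n s + ω_n² gives ω_n² = 784 ⇒ ω_n = 28.0 rad/s, and ζ = 29.9/(2ω_n) = 0.534.
Overshoot: exp(−π·0.534/√(1−0.534²)) = 0.138, i.e. 13.8%.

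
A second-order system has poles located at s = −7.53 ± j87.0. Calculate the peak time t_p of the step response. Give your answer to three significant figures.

t_p = π/ω_d with ω_d = 87.0 (the imaginary part), so t_p = 0.0361 s.

t_p ≈ 0.0361 s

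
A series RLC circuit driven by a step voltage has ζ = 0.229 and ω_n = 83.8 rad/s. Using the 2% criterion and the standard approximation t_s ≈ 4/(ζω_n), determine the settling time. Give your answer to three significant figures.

t_s ≈ 0.208 s

t_s ≈ 4/(ζω_n) = 4/(0.229 × 83.8) = 0.208 s.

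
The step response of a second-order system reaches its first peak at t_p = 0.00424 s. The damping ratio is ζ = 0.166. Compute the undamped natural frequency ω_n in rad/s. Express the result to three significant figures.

ω_n ≈ 751 rad/s

Peak time t_p = π/ω_d, so ω_d = π/t_p = π/0.00424 = 741 rad/s.
ω_n = ω_d/√(1−ζ²) = 741/√0.972 = 751 rad/s.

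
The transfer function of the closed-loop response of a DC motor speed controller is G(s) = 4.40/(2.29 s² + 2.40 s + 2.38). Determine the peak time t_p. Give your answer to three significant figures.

t_p ≈ 3.59 s

Dividing through by 2.29: denominator becomes s² + 1.048 s + 1.039.
So ω_n = √1.039 = 1.02 rad/s and ζ = 1.048/(2·1.02) = 0.514.
ω_d = ω_n√(1−ζ²) = 0.874 rad/s. t_p = π/ω_d = 3.59 s.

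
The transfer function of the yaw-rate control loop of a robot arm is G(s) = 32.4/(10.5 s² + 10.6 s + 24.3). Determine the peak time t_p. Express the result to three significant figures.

t_p ≈ 2.19 s

Dividing through by 10.5: denominator becomes s² + 1.010 s + 2.314.
So ω_n = √2.314 = 1.52 rad/s and ζ = 1.010/(2·1.52) = 0.332.
ω_d = ω_n√(1−ζ²) = 1.44 rad/s. t_p = π/ω_d = 2.19 s.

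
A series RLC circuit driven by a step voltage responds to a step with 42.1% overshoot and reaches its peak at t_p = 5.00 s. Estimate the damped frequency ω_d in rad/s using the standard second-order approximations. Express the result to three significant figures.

ω_d ≈ 0.628 rad/s

t_p = π/ω_d, so ω_d = π/5.00 = 0.628 rad/s.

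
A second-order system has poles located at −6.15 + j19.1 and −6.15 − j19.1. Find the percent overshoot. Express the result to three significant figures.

%OS ≈ 36.4%

The poles are at −σ ± jω_d with σ = 6.15 and ω_d = 19.1, so ω_n = √(σ²+ω_d²) = 20.1 rad/s and ζ = σ/ω_n = 0.306.
%OS = 100 e^{−πζ/√(1−ζ²)} with ζ = 0.306 gives 36.4%.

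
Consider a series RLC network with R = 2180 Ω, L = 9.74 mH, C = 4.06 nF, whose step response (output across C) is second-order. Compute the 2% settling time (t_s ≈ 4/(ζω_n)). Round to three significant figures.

For a series RLC circuit (capacitor voltage as output), ω_n = 1/√(LC) = 1/√(9.74 mH · 4.06 nF) = 159000 rad/s.
ζ = (R/2)·√(C/L) = (2180/2)·√(4.06 nF/9.74 mH) = 0.704.
t_s ≈ 4/(ζω_n) = 0.0000357 s.

t_s ≈ 0.0000357 s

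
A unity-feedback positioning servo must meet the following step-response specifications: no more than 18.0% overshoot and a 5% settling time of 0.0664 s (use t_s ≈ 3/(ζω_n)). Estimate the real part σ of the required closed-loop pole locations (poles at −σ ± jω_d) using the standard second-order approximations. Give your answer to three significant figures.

The settling-time spec alone fixes σ = ζω_n = 3/t_s = 3/0.0664 = 45.2.
(Overshoot then fixes ζ = 0.479 and hence ω_d = σ·√(1−ζ²)/ζ = 82.8 rad/s.)

σ ≈ 45.2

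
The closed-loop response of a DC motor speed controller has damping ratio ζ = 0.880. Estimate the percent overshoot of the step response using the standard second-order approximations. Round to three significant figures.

For an underdamped second-order system, %OS = 100·exp(−πζ/√(1−ζ²)).
πζ/√(1−ζ²) = π·0.880/√(1−0.774) = 5.821, so %OS = 100·e^(−5.821) = 0.297%.

%OS ≈ 0.297%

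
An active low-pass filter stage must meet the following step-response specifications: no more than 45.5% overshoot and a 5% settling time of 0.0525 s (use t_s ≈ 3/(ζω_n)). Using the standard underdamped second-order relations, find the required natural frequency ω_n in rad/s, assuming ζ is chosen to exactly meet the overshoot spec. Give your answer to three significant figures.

From %OS = 100·exp(−πζ/√(1−ζ²)), invert to get ζ = −ln(OS)/√(π² + ln²(OS)) with OS = 0.455.
−ln 0.455 = 0.7875, so ζ = 0.7875/√(π² + 0.6201) = 0.243.
From t_s ≈ 3/(ζω_n): ω_n = 3/(ζ·t_s) = 3/(0.243·0.0525) = 235 rad/s.

ω_n ≈ 235 rad/s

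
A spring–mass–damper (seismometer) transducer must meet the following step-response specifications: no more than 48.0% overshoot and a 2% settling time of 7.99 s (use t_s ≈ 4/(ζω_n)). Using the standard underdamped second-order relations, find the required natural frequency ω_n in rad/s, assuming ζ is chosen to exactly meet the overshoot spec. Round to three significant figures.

ω_n ≈ 2.20 rad/s

ζ = −ln(OS)/√(π² + (ln OS)²). With OS = 0.480, ln OS = −0.7340 and ζ = 0.7340/3.226 = 0.228.
Then ω_n = 4/(ζ t_s) = 4/(0.228 × 7.99) = 2.20 rad/s.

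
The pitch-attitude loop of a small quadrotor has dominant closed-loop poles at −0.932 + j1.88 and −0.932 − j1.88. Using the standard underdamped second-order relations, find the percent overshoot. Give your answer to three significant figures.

|pole| = ω_n = √(0.932² + 1.88²) = 2.10 rad/s; ζ = cos θ = σ/ω_n = 0.444.
%OS = 100·exp(−πζ/√(1−ζ²)) = 21.1%.

%OS ≈ 21.1%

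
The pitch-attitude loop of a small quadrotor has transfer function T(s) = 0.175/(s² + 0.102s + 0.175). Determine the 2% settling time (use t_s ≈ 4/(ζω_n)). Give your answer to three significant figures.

Comparing the denominator to s² + 2ζω_n s + ω_n²: ω_n = √0.175 = 0.418 rad/s, and 2ζω_n = 0.102 so ζ = 0.102/(2·0.418) = 0.122.
t_s ≈ 4/(ζω_n) = 4/(0.122·0.418) = 78.4 s.

t_s ≈ 78.4 s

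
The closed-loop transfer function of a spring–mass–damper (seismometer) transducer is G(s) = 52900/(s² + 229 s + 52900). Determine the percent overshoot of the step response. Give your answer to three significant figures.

%OS ≈ 16.5%

Matching coefficients with s² + 2ζω_n s + ω_n² gives ω_n² = 52900 ⇒ ω_n = 230 rad/s, and ζ = 229/(2ω_n) = 0.498.
%OS = 100 e^{−πζ/√(1−ζ²)} with ζ = 0.498 gives 16.5%.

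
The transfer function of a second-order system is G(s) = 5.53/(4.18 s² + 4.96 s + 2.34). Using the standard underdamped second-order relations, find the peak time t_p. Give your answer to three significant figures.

t_p ≈ 6.89 s

Dividing through by 4.18: denominator becomes s² + 1.187 s + 0.5598.
So ω_n = √0.5598 = 0.748 rad/s and ζ = 1.187/(2·0.748) = 0.793.
The damped frequency ω_d = ω_n√(1−ζ²) = 0.456 rad/s. t_p = π/ω_d = 6.89 s.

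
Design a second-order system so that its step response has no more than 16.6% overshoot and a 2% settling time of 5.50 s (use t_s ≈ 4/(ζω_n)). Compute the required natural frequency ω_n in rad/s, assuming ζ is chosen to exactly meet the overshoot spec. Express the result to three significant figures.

From %OS = 100·exp(−πζ/√(1−ζ²)), invert to get ζ = −ln(OS)/√(π² + ln²(OS)) with OS = 0.166.
−ln 0.166 = 1.796, so ζ = 1.796/√(π² + 3.225) = 0.496.
Then ω_n = 4/(ζ t_s) = 4/(0.496 × 5.50) = 1.47 rad/s.

ω_n ≈ 1.47 rad/s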